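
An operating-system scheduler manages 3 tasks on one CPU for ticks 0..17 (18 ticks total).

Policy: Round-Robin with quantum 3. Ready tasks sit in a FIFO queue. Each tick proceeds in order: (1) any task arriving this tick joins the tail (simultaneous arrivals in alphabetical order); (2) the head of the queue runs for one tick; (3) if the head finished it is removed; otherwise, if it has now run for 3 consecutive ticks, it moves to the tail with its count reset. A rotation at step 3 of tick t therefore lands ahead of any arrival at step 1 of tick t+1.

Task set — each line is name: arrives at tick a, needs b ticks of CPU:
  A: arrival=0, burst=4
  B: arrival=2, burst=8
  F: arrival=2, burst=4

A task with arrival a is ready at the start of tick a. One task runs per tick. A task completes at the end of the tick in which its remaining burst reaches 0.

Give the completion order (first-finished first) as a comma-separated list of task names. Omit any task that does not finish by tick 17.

completion order = A, F, B

t=0: queue=[A] q_used=0 → run A
t=1: queue=[A] q_used=1 → run A
t=2: queue=[A,B,F] q_used=2 → run A
t=3: queue=[B,F,A] q_used=0 → run B
t=4: queue=[B,F,A] q_used=1 → run B
t=5: queue=[B,F,A] q_used=2 → run B
t=6: queue=[F,A,B] q_used=0 → run F
t=7: queue=[F,A,B] q_used=1 → run F
t=8: queue=[F,A,B] q_used=2 → run F
t=9: queue=[A,B,F] q_used=0 → run A
t=10: queue=[B,F] q_used=0 → run B
t=11: queue=[B,F] q_used=1 → run B
t=12: queue=[B,F] q_used=2 → run B
t=13: queue=[F,B] q_used=0 → run F
t=14: queue=[B] q_used=0 → run B
t=15: queue=[B] q_used=1 → run B
t=16: (idle)
t=17: (idle)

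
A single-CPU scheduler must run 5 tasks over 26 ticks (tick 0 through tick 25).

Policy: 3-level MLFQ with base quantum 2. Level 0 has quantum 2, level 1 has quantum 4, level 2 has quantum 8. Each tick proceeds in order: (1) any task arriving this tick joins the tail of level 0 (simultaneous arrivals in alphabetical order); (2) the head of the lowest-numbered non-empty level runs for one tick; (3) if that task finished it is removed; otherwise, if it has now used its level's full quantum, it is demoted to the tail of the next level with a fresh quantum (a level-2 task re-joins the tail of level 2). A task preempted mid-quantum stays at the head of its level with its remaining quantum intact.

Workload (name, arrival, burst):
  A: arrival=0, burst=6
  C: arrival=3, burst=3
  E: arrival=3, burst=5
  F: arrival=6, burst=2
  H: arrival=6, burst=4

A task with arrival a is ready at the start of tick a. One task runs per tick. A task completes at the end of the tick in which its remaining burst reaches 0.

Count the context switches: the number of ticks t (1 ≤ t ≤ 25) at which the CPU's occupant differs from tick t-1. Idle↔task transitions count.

context switches = 9

t=0: L0/L1/L2 = A/-/- → run A
t=1: L0/L1/L2 = A/-/- → run A
t=2: L0/L1/L2 = -/A/- → run A
t=3: L0/L1/L2 = CE/A/- → run C
t=4: L0/L1/L2 = CE/A/- → run C
t=5: L0/L1/L2 = E/AC/- → run E
t=6: L0/L1/L2 = EFH/AC/- → run E
t=7: L0/L1/L2 = FH/ACE/- → run F
t=8: L0/L1/L2 = FH/ACE/- → run F
t=9: L0/L1/L2 = H/ACE/- → run H
t=10: L0/L1/L2 = H/ACE/- → run H
t=11: L0/L1/L2 = -/ACEH/- → run A
t=12: L0/L1/L2 = -/ACEH/- → run A
t=13: L0/L1/L2 = -/ACEH/- → run A
t=14: L0/L1/L2 = -/CEH/- → run C
t=15: L0/L1/L2 = -/EH/- → run E
t=16: L0/L1/L2 = -/EH/- → run E
t=17: L0/L1/L2 = -/EH/- → run E
t=18: L0/L1/L2 = -/H/- → run H
t=19: L0/L1/L2 = -/H/- → run H
t=20: (idle)
t=21: (idle)
t=22: (idle)
t=23: (idle)
t=24: (idle)
t=25: (idle)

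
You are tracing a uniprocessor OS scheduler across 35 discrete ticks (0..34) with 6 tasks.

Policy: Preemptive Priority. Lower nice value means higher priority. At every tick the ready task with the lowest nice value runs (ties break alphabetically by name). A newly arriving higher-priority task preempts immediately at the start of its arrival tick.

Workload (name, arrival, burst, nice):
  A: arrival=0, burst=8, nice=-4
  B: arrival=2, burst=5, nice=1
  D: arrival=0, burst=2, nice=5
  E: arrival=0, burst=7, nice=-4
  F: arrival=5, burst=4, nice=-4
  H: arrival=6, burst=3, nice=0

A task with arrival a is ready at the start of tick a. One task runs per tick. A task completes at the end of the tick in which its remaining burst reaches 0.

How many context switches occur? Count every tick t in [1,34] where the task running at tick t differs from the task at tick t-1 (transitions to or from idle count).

context switches = 6

t=0: ready={A,D,E} → run A
t=1: ready={A,D,E} → run A
t=2: ready={A,B,D,E} → run A
t=3: ready={A,B,D,E} → run A
t=4: ready={A,B,D,E} → run A
t=5: ready={A,B,D,E,F} → run A
t=6: ready={A,B,D,E,F,H} → run A
t=7: ready={A,B,D,E,F,H} → run A
t=8: ready={B,D,E,F,H} → run E
t=9: ready={B,D,E,F,H} → run E
t=10: ready={B,D,E,F,H} → run E
t=11: ready={B,D,E,F,H} → run E
t=12: ready={B,D,E,F,H} → run E
t=13: ready={B,D,E,F,H} → run E
t=14: ready={B,D,E,F,H} → run E
t=15: ready={B,D,F,H} → run F
t=16: ready={B,D,F,H} → run F
t=17: ready={B,D,F,H} → run F
t=18: ready={B,D,F,H} → run F
t=19: ready={B,D,H} → run H
t=20: ready={B,D,H} → run H
t=21: ready={B,D,H} → run H
t=22: ready={B,D} → run B
t=23: ready={B,D} → run B
t=24: ready={B,D} → run B
t=25: ready={B,D} → run B
t=26: ready={B,D} → run B
t=27: ready={D} → run D
t=28: ready={D} → run D
t=29: (idle)
t=30: (idle)
t=31: (idle)
t=32: (idle)
t=33: (idle)
t=34: (idle)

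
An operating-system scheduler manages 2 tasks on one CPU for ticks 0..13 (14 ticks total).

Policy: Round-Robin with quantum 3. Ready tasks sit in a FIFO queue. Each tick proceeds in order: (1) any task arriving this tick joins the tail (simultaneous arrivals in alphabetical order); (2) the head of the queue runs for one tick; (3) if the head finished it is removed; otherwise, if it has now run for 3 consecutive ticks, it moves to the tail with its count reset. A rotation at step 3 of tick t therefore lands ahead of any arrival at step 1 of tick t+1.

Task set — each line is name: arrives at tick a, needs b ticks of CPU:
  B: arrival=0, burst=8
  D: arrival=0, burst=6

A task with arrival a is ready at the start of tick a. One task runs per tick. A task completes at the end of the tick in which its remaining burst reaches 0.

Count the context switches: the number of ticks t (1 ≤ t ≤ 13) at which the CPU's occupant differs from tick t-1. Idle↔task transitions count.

context switches = 4

t=0: queue=[B,D] q_used=0 → run B
t=1: queue=[B,D] q_used=1 → run B
t=2: queue=[B,D] q_used=2 → run B
t=3: queue=[D,B] q_used=0 → run D
t=4: queue=[D,B] q_used=1 → run D
t=5: queue=[D,B] q_used=2 → run D
t=6: queue=[B,D] q_used=0 → run B
t=7: queue=[B,D] q_used=1 → run B
t=8: queue=[B,D] q_used=2 → run B
t=9: queue=[D,B] q_used=0 → run D
t=10: queue=[D,B] q_used=1 → run D
t=11: queue=[D,B] q_used=2 → run D
t=12: queue=[B] q_used=0 → run B
t=13: queue=[B] q_used=1 → run B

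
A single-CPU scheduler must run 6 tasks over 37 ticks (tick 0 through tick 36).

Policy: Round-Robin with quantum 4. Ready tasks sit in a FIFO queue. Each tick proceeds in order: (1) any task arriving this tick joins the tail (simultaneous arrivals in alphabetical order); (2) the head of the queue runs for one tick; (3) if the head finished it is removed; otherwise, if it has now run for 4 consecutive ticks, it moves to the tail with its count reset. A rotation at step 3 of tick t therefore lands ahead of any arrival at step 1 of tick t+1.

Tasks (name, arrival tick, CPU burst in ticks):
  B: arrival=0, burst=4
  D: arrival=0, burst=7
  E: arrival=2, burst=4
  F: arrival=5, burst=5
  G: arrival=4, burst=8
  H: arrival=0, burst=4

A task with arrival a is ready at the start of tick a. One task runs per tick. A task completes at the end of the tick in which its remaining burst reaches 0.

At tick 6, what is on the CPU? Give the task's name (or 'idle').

running at tick 6 = D

t=0: queue=[B,D,H] q_used=0 → run B
t=1: queue=[B,D,H] q_used=1 → run B
t=2: queue=[B,D,H,E] q_used=2 → run B
t=3: queue=[B,D,H,E] q_used=3 → run B
t=4: queue=[D,H,E,G] q_used=0 → run D
t=5: queue=[D,H,E,G,F] q_used=1 → run D
t=6: queue=[D,H,E,G,F] q_used=2 → run D
t=7: queue=[D,H,E,G,F] q_used=3 → run D
t=8: queue=[H,E,G,F,D] q_used=0 → run H
t=9: queue=[H,E,G,F,D] q_used=1 → run H
t=10: queue=[H,E,G,F,D] q_used=2 → run H
t=11: queue=[H,E,G,F,D] q_used=3 → run H
t=12: queue=[E,G,F,D] q_used=0 → run E
t=13: queue=[E,G,F,D] q_used=1 → run E
t=14: queue=[E,G,F,D] q_used=2 → run E
t=15: queue=[E,G,F,D] q_used=3 → run E
t=16: queue=[G,F,D] q_used=0 → run G
t=17: queue=[G,F,D] q_used=1 → run G
t=18: queue=[G,F,D] q_used=2 → run G
t=19: queue=[G,F,D] q_used=3 → run G
t=20: queue=[F,D,G] q_used=0 → run F
t=21: queue=[F,D,G] q_used=1 → run F
t=22: queue=[F,D,G] q_used=2 → run F
t=23: queue=[F,D,G] q_used=3 → run F
t=24: queue=[D,G,F] q_used=0 → run D
t=25: queue=[D,G,F] q_used=1 → run D
t=26: queue=[D,G,F] q_used=2 → run D
t=27: queue=[G,F] q_used=0 → run G
t=28: queue=[G,F] q_used=1 → run G
t=29: queue=[G,F] q_used=2 → run G
t=30: queue=[G,F] q_used=3 → run G
t=31: queue=[F] q_used=0 → run F
t=32: (idle)
t=33: (idle)
t=34: (idle)
t=35: (idle)
t=36: (idle)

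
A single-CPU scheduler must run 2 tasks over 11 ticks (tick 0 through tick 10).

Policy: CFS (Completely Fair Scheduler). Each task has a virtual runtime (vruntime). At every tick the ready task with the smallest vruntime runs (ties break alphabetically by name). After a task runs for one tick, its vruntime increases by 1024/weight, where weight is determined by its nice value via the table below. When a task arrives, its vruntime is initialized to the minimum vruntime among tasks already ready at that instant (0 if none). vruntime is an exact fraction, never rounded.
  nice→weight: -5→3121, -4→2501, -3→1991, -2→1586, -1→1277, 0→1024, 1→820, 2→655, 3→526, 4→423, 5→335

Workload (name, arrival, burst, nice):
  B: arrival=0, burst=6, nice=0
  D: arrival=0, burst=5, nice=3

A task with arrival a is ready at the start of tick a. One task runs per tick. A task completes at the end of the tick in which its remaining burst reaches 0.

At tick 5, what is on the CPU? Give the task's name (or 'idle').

t=0: vr[B=0 D=0] → run B
t=1: vr[B=1 D=0] → run D
t=2: vr[B=1 D=512/263] → run B
t=3: vr[B=2 D=512/263] → run D
t=4: vr[B=2 D=1024/263] → run B
t=5: vr[B=3 D=1024/263] → run B
t=6: vr[B=4 D=1024/263] → run D
t=7: vr[B=4 D=1536/263] → run B
t=8: vr[B=5 D=1536/263] → run B
t=9: vr[D=1536/263] → run D
t=10: vr[D=2048/263] → run D

running at tick 5 = B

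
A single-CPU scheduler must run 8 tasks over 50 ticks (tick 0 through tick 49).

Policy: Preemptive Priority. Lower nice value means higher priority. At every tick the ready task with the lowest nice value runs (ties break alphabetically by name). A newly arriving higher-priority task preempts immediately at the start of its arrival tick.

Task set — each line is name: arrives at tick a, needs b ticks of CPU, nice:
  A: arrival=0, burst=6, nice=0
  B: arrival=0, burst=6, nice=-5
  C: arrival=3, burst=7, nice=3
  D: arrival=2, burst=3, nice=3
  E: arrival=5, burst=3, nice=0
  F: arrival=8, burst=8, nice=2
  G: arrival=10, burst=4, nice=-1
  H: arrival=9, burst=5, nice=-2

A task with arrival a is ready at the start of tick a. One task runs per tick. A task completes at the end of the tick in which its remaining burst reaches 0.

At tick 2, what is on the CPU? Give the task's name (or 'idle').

running at tick 2 = B

t=0: ready={A,B} → run B
t=1: ready={A,B} → run B
t=2: ready={A,B,D} → run B
t=3: ready={A,B,C,D} → run B
t=4: ready={A,B,C,D} → run B
t=5: ready={A,B,C,D,E} → run B
t=6: ready={A,C,D,E} → run A
t=7: ready={A,C,D,E} → run A
t=8: ready={A,C,D,E,F} → run A
t=9: ready={A,C,D,E,F,H} → run H
t=10: ready={A,C,D,E,F,G,H} → run H
t=11: ready={A,C,D,E,F,G,H} → run H
t=12: ready={A,C,D,E,F,G,H} → run H
t=13: ready={A,C,D,E,F,G,H} → run H
t=14: ready={A,C,D,E,F,G} → run G
t=15: ready={A,C,D,E,F,G} → run G
t=16: ready={A,C,D,E,F,G} → run G
t=17: ready={A,C,D,E,F,G} → run G
t=18: ready={A,C,D,E,F} → run A
t=19: ready={A,C,D,E,F} → run A
t=20: ready={A,C,D,E,F} → run A
t=21: ready={C,D,E,F} → run E
t=22: ready={C,D,E,F} → run E
t=23: ready={C,D,E,F} → run E
t=24: ready={C,D,F} → run F
t=25: ready={C,D,F} → run F
t=26: ready={C,D,F} → run F
t=27: ready={C,D,F} → run F
t=28: ready={C,D,F} → run F
t=29: ready={C,D,F} → run F
t=30: ready={C,D,F} → run F
t=31: ready={C,D,F} → run F
t=32: ready={C,D} → run C
t=33: ready={C,D} → run C
t=34: ready={C,D} → run C
t=35: ready={C,D} → run C
t=36: ready={C,D} → run C
t=37: ready={C,D} → run C
t=38: ready={C,D} → run C
t=39: ready={D} → run D
t=40: ready={D} → run D
t=41: ready={D} → run D
t=42: (idle)
t=43: (idle)
t=44: (idle)
t=45: (idle)
t=46: (idle)
t=47: (idle)
t=48: (idle)
t=49: (idle)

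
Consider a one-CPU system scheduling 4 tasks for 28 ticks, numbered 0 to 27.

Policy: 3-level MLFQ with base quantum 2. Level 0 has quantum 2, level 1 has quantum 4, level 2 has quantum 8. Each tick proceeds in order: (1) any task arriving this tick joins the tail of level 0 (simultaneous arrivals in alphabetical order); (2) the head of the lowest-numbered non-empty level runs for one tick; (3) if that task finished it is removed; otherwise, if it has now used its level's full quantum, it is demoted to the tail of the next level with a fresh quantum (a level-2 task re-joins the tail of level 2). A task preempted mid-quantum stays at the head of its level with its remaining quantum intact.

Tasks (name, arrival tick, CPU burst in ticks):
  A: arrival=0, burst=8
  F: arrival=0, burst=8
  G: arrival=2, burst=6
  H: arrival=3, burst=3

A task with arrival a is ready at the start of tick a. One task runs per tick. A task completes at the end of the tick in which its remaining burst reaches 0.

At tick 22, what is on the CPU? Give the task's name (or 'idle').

t=0: L0/L1/L2 = AF/-/- → run A
t=1: L0/L1/L2 = AF/-/- → run A
t=2: L0/L1/L2 = FG/A/- → run F
t=3: L0/L1/L2 = FGH/A/- → run F
t=4: L0/L1/L2 = GH/AF/- → run G
t=5: L0/L1/L2 = GH/AF/- → run G
t=6: L0/L1/L2 = H/AFG/- → run H
t=7: L0/L1/L2 = H/AFG/- → run H
t=8: L0/L1/L2 = -/AFGH/- → run A
t=9: L0/L1/L2 = -/AFGH/- → run A
t=10: L0/L1/L2 = -/AFGH/- → run A
t=11: L0/L1/L2 = -/AFGH/- → run A
t=12: L0/L1/L2 = -/FGH/A → run F
t=13: L0/L1/L2 = -/FGH/A → run F
t=14: L0/L1/L2 = -/FGH/A → run F
t=15: L0/L1/L2 = -/FGH/A → run F
t=16: L0/L1/L2 = -/GH/AF → run G
t=17: L0/L1/L2 = -/GH/AF → run G
t=18: L0/L1/L2 = -/GH/AF → run G
t=19: L0/L1/L2 = -/GH/AF → run G
t=20: L0/L1/L2 = -/H/AF → run H
t=21: L0/L1/L2 = -/-/AF → run A
t=22: L0/L1/L2 = -/-/AF → run A
t=23: L0/L1/L2 = -/-/F → run F
t=24: L0/L1/L2 = -/-/F → run F
t=25: (idle)
t=26: (idle)
t=27: (idle)

running at tick 22 = A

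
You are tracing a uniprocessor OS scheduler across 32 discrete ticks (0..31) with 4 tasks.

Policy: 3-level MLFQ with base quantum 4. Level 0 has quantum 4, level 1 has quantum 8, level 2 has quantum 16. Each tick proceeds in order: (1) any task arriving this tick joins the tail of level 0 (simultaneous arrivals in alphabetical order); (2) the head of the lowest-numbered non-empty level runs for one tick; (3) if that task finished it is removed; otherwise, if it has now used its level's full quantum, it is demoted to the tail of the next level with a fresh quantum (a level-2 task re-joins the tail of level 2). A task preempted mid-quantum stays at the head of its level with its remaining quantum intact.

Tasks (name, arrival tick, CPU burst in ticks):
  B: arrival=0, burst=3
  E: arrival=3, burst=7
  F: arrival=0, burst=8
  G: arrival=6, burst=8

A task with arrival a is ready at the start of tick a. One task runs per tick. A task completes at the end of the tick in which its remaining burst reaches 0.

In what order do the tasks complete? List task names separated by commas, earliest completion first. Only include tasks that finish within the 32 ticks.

t=0: L0/L1/L2 = BF/-/- → run B
t=1: L0/L1/L2 = BF/-/- → run B
t=2: L0/L1/L2 = BF/-/- → run B
t=3: L0/L1/L2 = FE/-/- → run F
t=4: L0/L1/L2 = FE/-/- → run F
t=5: L0/L1/L2 = FE/-/- → run F
t=6: L0/L1/L2 = FEG/-/- → run F
t=7: L0/L1/L2 = EG/F/- → run E
t=8: L0/L1/L2 = EG/F/- → run E
t=9: L0/L1/L2 = EG/F/- → run E
t=10: L0/L1/L2 = EG/F/- → run E
t=11: L0/L1/L2 = G/FE/- → run G
t=12: L0/L1/L2 = G/FE/- → run G
t=13: L0/L1/L2 = G/FE/- → run G
t=14: L0/L1/L2 = G/FE/- → run G
t=15: L0/L1/L2 = -/FEG/- → run F
t=16: L0/L1/L2 = -/FEG/- → run F
t=17: L0/L1/L2 = -/FEG/- → run F
t=18: L0/L1/L2 = -/FEG/- → run F
t=19: L0/L1/L2 = -/EG/- → run E
t=20: L0/L1/L2 = -/EG/- → run E
t=21: L0/L1/L2 = -/EG/- → run E
t=22: L0/L1/L2 = -/G/- → run G
t=23: L0/L1/L2 = -/G/- → run G
t=24: L0/L1/L2 = -/G/- → run G
t=25: L0/L1/L2 = -/G/- → run G
t=26: (idle)
t=27: (idle)
t=28: (idle)
t=29: (idle)
t=30: (idle)
t=31: (idle)

completion order = B, F, E, G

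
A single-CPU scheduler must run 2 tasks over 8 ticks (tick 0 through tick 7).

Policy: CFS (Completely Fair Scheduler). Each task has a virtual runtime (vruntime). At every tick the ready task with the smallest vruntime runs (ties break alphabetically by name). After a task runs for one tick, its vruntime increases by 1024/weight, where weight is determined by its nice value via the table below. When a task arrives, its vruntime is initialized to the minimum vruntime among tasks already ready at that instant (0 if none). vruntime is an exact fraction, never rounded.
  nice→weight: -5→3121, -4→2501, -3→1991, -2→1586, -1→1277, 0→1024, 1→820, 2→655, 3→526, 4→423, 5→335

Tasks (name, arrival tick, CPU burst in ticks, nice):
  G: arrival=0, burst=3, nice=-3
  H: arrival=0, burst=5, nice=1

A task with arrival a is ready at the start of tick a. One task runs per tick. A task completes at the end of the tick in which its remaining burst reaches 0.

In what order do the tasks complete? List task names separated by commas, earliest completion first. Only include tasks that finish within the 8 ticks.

completion order = G, H

t=0: vr[G=0 H=0] → run G
t=1: vr[G=1024/1991 H=0] → run H
t=2: vr[G=1024/1991 H=256/205] → run G
t=3: vr[G=2048/1991 H=256/205] → run G
t=4: vr[H=256/205] → run H
t=5: vr[H=512/205] → run H
t=6: vr[H=768/205] → run H
t=7: vr[H=1024/205] → run H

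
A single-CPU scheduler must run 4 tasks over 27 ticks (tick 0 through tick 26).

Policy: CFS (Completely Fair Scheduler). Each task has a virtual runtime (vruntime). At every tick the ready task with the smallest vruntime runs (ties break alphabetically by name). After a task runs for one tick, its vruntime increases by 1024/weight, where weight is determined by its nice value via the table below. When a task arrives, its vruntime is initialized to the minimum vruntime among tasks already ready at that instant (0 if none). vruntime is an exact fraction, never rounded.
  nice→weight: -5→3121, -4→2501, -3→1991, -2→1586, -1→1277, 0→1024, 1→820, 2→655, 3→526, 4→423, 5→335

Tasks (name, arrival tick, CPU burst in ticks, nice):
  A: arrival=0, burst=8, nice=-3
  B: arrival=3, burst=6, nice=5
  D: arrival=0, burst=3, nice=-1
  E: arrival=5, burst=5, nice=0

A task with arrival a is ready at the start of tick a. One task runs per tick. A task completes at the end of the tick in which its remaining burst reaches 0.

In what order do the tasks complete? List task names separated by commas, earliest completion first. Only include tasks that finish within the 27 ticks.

completion order = D, A, E, B

t=0: vr[A=0 D=0] → run A
t=1: vr[A=1024/1991 D=0] → run D
t=2: vr[A=1024/1991 D=1024/1277] → run A
t=3: vr[A=2048/1991 B=1024/1277 D=1024/1277] → run B
t=4: vr[A=2048/1991 B=1650688/427795 D=1024/1277] → run D
t=5: vr[A=2048/1991 B=1650688/427795 D=2048/1277 E=2048/1991] → run A
t=6: vr[A=3072/1991 B=1650688/427795 D=2048/1277 E=2048/1991] → run E
t=7: vr[A=3072/1991 B=1650688/427795 D=2048/1277 E=4039/1991] → run A
t=8: vr[A=4096/1991 B=1650688/427795 D=2048/1277 E=4039/1991] → run D
t=9: vr[A=4096/1991 B=1650688/427795 E=4039/1991] → run E
t=10: vr[A=4096/1991 B=1650688/427795 E=6030/1991] → run A
t=11: vr[A=5120/1991 B=1650688/427795 E=6030/1991] → run A
t=12: vr[A=6144/1991 B=1650688/427795 E=6030/1991] → run E
t=13: vr[A=6144/1991 B=1650688/427795 E=8021/1991] → run A
t=14: vr[A=7168/1991 B=1650688/427795 E=8021/1991] → run A
t=15: vr[B=1650688/427795 E=8021/1991] → run B
t=16: vr[B=2958336/427795 E=8021/1991] → run E
t=17: vr[B=2958336/427795 E=10012/1991] → run E
t=18: vr[B=2958336/427795] → run B
t=19: vr[B=4265984/427795] → run B
t=20: vr[B=5573632/427795] → run B
t=21: vr[B=1376256/85559] → run B
t=22: (idle)
t=23: (idle)
t=24: (idle)
t=25: (idle)
t=26: (idle)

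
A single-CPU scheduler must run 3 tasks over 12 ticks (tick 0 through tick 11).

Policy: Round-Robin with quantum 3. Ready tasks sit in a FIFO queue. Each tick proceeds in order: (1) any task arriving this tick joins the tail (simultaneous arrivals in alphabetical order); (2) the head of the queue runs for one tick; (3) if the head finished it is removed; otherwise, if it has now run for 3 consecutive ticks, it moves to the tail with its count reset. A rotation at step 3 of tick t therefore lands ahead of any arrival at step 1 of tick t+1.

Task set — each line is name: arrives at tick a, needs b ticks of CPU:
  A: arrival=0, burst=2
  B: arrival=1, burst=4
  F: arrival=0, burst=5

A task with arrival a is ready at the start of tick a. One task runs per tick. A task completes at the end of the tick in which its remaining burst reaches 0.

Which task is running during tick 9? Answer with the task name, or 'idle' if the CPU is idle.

t=0: queue=[A,F] q_used=0 → run A
t=1: queue=[A,F,B] q_used=1 → run A
t=2: queue=[F,B] q_used=0 → run F
t=3: queue=[F,B] q_used=1 → run F
t=4: queue=[F,B] q_used=2 → run F
t=5: queue=[B,F] q_used=0 → run B
t=6: queue=[B,F] q_used=1 → run B
t=7: queue=[B,F] q_used=2 → run B
t=8: queue=[F,B] q_used=0 → run F
t=9: queue=[F,B] q_used=1 → run F
t=10: queue=[B] q_used=0 → run B
t=11: (idle)

running at tick 9 = F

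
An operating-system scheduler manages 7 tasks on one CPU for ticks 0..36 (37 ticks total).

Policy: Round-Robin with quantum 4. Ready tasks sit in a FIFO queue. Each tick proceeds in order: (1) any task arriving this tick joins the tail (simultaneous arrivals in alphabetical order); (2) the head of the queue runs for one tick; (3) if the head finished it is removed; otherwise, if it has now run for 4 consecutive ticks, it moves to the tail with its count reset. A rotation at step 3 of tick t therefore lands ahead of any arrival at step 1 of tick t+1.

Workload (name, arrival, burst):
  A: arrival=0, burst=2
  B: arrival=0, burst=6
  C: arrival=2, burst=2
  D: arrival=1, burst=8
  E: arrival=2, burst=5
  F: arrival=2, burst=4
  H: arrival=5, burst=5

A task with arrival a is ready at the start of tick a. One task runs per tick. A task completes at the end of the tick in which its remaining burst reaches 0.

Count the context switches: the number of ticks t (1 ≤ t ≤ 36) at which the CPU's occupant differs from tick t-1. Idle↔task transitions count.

context switches = 11

t=0: queue=[A,B] q_used=0 → run A
t=1: queue=[A,B,D] q_used=1 → run A
t=2: queue=[B,D,C,E,F] q_used=0 → run B
t=3: queue=[B,D,C,E,F] q_used=1 → run B
t=4: queue=[B,D,C,E,F] q_used=2 → run B
t=5: queue=[B,D,C,E,F,H] q_used=3 → run B
t=6: queue=[D,C,E,F,H,B] q_used=0 → run D
t=7: queue=[D,C,E,F,H,B] q_used=1 → run D
t=8: queue=[D,C,E,F,H,B] q_used=2 → run D
t=9: queue=[D,C,E,F,H,B] q_used=3 → run D
t=10: queue=[C,E,F,H,B,D] q_used=0 → run C
t=11: queue=[C,E,F,H,B,D] q_used=1 → run C
t=12: queue=[E,F,H,B,D] q_used=0 → run E
t=13: queue=[E,F,H,B,D] q_used=1 → run E
t=14: queue=[E,F,H,B,D] q_used=2 → run E
t=15: queue=[E,F,H,B,D] q_used=3 → run E
t=16: queue=[F,H,B,D,E] q_used=0 → run F
t=17: queue=[F,H,B,D,E] q_used=1 → run F
t=18: queue=[F,H,B,D,E] q_used=2 → run F
t=19: queue=[F,H,B,D,E] q_used=3 → run F
t=20: queue=[H,B,D,E] q_used=0 → run H
t=21: queue=[H,B,D,E] q_used=1 → run H
t=22: queue=[H,B,D,E] q_used=2 → run H
t=23: queue=[H,B,D,E] q_used=3 → run H
t=24: queue=[B,D,E,H] q_used=0 → run B
t=25: queue=[B,D,E,H] q_used=1 → run B
t=26: queue=[D,E,H] q_used=0 → run D
t=27: queue=[D,E,H] q_used=1 → run D
t=28: queue=[D,E,H] q_used=2 → run D
t=29: queue=[D,E,H] q_used=3 → run D
t=30: queue=[E,H] q_used=0 → run E
t=31: queue=[H] q_used=0 → run H
t=32: (idle)
t=33: (idle)
t=34: (idle)
t=35: (idle)
t=36: (idle)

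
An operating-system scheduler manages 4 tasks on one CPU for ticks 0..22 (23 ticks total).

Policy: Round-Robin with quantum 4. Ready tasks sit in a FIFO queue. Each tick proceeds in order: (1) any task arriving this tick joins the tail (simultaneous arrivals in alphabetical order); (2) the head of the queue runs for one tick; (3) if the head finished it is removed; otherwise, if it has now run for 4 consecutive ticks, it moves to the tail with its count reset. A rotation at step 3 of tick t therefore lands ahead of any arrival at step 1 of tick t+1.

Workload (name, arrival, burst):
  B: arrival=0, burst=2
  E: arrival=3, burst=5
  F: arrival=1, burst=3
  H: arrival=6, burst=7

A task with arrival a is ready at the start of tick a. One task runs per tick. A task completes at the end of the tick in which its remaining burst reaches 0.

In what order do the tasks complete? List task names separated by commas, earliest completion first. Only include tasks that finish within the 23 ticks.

t=0: queue=[B] q_used=0 → run B
t=1: queue=[B,F] q_used=1 → run B
t=2: queue=[F] q_used=0 → run F
t=3: queue=[F,E] q_used=1 → run F
t=4: queue=[F,E] q_used=2 → run F
t=5: queue=[E] q_used=0 → run E
t=6: queue=[E,H] q_used=1 → run E
t=7: queue=[E,H] q_used=2 → run E
t=8: queue=[E,H] q_used=3 → run E
t=9: queue=[H,E] q_used=0 → run H
t=10: queue=[H,E] q_used=1 → run H
t=11: queue=[H,E] q_used=2 → run H
t=12: queue=[H,E] q_used=3 → run H
t=13: queue=[E,H] q_used=0 → run E
t=14: queue=[H] q_used=0 → run H
t=15: queue=[H] q_used=1 → run H
t=16: queue=[H] q_used=2 → run H
t=17: (idle)
t=18: (idle)
t=19: (idle)
t=20: (idle)
t=21: (idle)
t=22: (idle)

completion order = B, F, E, H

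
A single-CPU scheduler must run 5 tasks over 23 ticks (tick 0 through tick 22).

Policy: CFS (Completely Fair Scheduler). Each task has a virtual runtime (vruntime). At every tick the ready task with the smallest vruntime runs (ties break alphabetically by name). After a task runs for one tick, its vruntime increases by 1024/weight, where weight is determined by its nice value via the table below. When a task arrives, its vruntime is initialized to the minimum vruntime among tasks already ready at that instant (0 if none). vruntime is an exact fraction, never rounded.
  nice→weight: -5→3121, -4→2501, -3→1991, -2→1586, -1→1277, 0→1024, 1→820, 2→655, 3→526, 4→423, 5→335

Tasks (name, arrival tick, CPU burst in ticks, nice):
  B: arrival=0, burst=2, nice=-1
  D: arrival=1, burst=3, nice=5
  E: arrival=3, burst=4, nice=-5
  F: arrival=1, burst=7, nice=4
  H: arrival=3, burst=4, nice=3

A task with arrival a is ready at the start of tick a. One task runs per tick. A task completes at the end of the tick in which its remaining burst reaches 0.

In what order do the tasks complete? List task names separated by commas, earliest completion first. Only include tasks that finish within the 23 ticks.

completion order = B, E, H, D, F

t=0: vr[B=0] → run B
t=1: vr[B=1024/1277 D=1024/1277 F=1024/1277] → run B
t=2: vr[D=1024/1277 F=1024/1277] → run D
t=3: vr[D=1650688/427795 E=1024/1277 F=1024/1277 H=1024/1277] → run E
t=4: vr[D=1650688/427795 E=4503552/3985517 F=1024/1277 H=1024/1277] → run F
t=5: vr[D=1650688/427795 E=4503552/3985517 F=1740800/540171 H=1024/1277] → run H
t=6: vr[D=1650688/427795 E=4503552/3985517 F=1740800/540171 H=923136/335851] → run E
t=7: vr[D=1650688/427795 E=5811200/3985517 F=1740800/540171 H=923136/335851] → run E
t=8: vr[D=1650688/427795 E=7118848/3985517 F=1740800/540171 H=923136/335851] → run E
t=9: vr[D=1650688/427795 F=1740800/540171 H=923136/335851] → run H
t=10: vr[D=1650688/427795 F=1740800/540171 H=1576960/335851] → run F
t=11: vr[D=1650688/427795 F=3048448/540171 H=1576960/335851] → run D
t=12: vr[D=2958336/427795 F=3048448/540171 H=1576960/335851] → run H
t=13: vr[D=2958336/427795 F=3048448/540171 H=2230784/335851] → run F
t=14: vr[D=2958336/427795 F=1452032/180057 H=2230784/335851] → run H
t=15: vr[D=2958336/427795 F=1452032/180057] → run D
t=16: vr[F=1452032/180057] → run F
t=17: vr[F=5663744/540171] → run F
t=18: vr[F=6971392/540171] → run F
t=19: vr[F=2759680/180057] → run F
t=20: (idle)
t=21: (idle)
t=22: (idle)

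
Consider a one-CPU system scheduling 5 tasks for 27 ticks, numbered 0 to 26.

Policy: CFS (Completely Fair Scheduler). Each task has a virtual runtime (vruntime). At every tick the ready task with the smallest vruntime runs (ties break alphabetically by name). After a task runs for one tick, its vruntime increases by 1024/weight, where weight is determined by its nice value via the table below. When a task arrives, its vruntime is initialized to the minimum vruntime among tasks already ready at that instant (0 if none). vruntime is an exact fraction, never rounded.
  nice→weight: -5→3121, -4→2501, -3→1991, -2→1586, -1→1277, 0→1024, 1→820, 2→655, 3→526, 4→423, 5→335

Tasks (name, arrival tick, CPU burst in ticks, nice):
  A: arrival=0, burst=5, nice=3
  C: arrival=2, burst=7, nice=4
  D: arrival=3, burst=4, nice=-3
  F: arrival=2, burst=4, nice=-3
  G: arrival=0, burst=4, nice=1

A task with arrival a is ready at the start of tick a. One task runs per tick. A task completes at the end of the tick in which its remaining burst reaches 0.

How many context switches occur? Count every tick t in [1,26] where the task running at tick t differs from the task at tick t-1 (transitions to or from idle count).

context switches = 20

t=0: vr[A=0 G=0] → run A
t=1: vr[A=512/263 G=0] → run G
t=2: vr[A=512/263 C=256/205 F=256/205 G=256/205] → run C
t=3: vr[A=512/263 C=318208/86715 D=256/205 F=256/205 G=256/205] → run D
t=4: vr[A=512/263 C=318208/86715 D=719616/408155 F=256/205 G=256/205] → run F
t=5: vr[A=512/263 C=318208/86715 D=719616/408155 F=719616/408155 G=256/205] → run G
t=6: vr[A=512/263 C=318208/86715 D=719616/408155 F=719616/408155 G=512/205] → run D
t=7: vr[A=512/263 C=318208/86715 D=929536/408155 F=719616/408155 G=512/205] → run F
t=8: vr[A=512/263 C=318208/86715 D=929536/408155 F=929536/408155 G=512/205] → run A
t=9: vr[A=1024/263 C=318208/86715 D=929536/408155 F=929536/408155 G=512/205] → run D
t=10: vr[A=1024/263 C=318208/86715 D=1139456/408155 F=929536/408155 G=512/205] → run F
t=11: vr[A=1024/263 C=318208/86715 D=1139456/408155 F=1139456/408155 G=512/205] → run G
t=12: vr[A=1024/263 C=318208/86715 D=1139456/408155 F=1139456/408155 G=768/205] → run D
t=13: vr[A=1024/263 C=318208/86715 F=1139456/408155 G=768/205] → run F
t=14: vr[A=1024/263 C=318208/86715 G=768/205] → run C
t=15: vr[A=1024/263 C=528128/86715 G=768/205] → run G
t=16: vr[A=1024/263 C=528128/86715] → run A
t=17: vr[A=1536/263 C=528128/86715] → run A
t=18: vr[A=2048/263 C=528128/86715] → run C
t=19: vr[A=2048/263 C=246016/28905] → run A
t=20: vr[C=246016/28905] → run C
t=21: vr[C=947968/86715] → run C
t=22: vr[C=1157888/86715] → run C
t=23: vr[C=455936/28905] → run C
t=24: (idle)
t=25: (idle)
t=26: (idle)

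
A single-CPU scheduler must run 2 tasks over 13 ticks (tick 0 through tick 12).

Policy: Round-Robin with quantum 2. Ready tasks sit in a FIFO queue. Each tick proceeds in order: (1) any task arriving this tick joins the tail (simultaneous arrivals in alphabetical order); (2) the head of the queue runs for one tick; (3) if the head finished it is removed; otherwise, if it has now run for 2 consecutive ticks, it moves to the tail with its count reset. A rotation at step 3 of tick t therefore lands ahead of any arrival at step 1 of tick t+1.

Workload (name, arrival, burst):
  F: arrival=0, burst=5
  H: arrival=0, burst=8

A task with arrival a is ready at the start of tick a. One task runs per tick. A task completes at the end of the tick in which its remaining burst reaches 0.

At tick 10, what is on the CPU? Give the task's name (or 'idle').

t=0: queue=[F,H] q_used=0 → run F
t=1: queue=[F,H] q_used=1 → run F
t=2: queue=[H,F] q_used=0 → run H
t=3: queue=[H,F] q_used=1 → run H
t=4: queue=[F,H] q_used=0 → run F
t=5: queue=[F,H] q_used=1 → run F
t=6: queue=[H,F] q_used=0 → run H
t=7: queue=[H,F] q_used=1 → run H
t=8: queue=[F,H] q_used=0 → run F
t=9: queue=[H] q_used=0 → run H
t=10: queue=[H] q_used=1 → run H
t=11: queue=[H] q_used=0 → run H
t=12: queue=[H] q_used=1 → run H

running at tick 10 = H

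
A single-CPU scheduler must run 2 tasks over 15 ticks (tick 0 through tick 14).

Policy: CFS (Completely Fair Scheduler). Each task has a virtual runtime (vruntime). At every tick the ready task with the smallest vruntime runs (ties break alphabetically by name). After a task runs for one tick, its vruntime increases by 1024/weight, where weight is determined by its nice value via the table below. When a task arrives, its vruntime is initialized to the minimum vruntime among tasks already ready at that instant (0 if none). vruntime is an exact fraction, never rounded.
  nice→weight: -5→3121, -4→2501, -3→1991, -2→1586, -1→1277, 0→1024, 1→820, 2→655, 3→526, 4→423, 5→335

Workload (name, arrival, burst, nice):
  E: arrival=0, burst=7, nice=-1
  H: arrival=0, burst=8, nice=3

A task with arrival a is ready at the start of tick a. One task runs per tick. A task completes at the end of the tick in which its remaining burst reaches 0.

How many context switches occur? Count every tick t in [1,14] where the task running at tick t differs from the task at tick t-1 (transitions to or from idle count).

context switches = 7

t=0: vr[E=0 H=0] → run E
t=1: vr[E=1024/1277 H=0] → run H
t=2: vr[E=1024/1277 H=512/263] → run E
t=3: vr[E=2048/1277 H=512/263] → run E
t=4: vr[E=3072/1277 H=512/263] → run H
t=5: vr[E=3072/1277 H=1024/263] → run E
t=6: vr[E=4096/1277 H=1024/263] → run E
t=7: vr[E=5120/1277 H=1024/263] → run H
t=8: vr[E=5120/1277 H=1536/263] → run E
t=9: vr[E=6144/1277 H=1536/263] → run E
t=10: vr[H=1536/263] → run H
t=11: vr[H=2048/263] → run H
t=12: vr[H=2560/263] → run H
t=13: vr[H=3072/263] → run H
t=14: vr[H=3584/263] → run H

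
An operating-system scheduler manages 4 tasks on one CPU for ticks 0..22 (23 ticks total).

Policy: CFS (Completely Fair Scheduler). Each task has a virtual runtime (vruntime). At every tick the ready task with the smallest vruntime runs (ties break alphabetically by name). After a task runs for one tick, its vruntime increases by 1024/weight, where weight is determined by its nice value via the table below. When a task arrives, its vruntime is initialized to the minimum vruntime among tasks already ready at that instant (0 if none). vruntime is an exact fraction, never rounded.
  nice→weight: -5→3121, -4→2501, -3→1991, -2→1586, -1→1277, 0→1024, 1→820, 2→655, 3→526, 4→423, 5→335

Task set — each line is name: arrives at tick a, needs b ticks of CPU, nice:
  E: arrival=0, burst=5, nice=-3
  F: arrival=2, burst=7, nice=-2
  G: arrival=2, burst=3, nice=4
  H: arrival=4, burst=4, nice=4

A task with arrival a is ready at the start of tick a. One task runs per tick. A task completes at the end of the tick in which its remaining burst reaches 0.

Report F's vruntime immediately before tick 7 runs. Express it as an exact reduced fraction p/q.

vruntime(F, start of tick 7) = 2643456/1578863

t=0: vr[E=0] → run E
t=1: vr[E=1024/1991] → run E
t=2: vr[E=2048/1991 F=2048/1991 G=2048/1991] → run E
t=3: vr[E=3072/1991 F=2048/1991 G=2048/1991] → run F
t=4: vr[E=3072/1991 F=2643456/1578863 G=2048/1991 H=2048/1991] → run G
t=5: vr[E=3072/1991 F=2643456/1578863 G=2905088/842193 H=2048/1991] → run H
t=6: vr[E=3072/1991 F=2643456/1578863 G=2905088/842193 H=2905088/842193] → run E
t=7: vr[E=4096/1991 F=2643456/1578863 G=2905088/842193 H=2905088/842193] → run F
t=8: vr[E=4096/1991 F=3662848/1578863 G=2905088/842193 H=2905088/842193] → run E
t=9: vr[F=3662848/1578863 G=2905088/842193 H=2905088/842193] → run F
t=10: vr[F=4682240/1578863 G=2905088/842193 H=2905088/842193] → run F
t=11: vr[F=5701632/1578863 G=2905088/842193 H=2905088/842193] → run G
t=12: vr[F=5701632/1578863 G=4943872/842193 H=2905088/842193] → run H
t=13: vr[F=5701632/1578863 G=4943872/842193 H=4943872/842193] → run F
t=14: vr[F=6721024/1578863 G=4943872/842193 H=4943872/842193] → run F
t=15: vr[F=7740416/1578863 G=4943872/842193 H=4943872/842193] → run F
t=16: vr[G=4943872/842193 H=4943872/842193] → run G
t=17: vr[H=4943872/842193] → run H
t=18: vr[H=2327552/280731] → run H
t=19: (idle)
t=20: (idle)
t=21: (idle)
t=22: (idle)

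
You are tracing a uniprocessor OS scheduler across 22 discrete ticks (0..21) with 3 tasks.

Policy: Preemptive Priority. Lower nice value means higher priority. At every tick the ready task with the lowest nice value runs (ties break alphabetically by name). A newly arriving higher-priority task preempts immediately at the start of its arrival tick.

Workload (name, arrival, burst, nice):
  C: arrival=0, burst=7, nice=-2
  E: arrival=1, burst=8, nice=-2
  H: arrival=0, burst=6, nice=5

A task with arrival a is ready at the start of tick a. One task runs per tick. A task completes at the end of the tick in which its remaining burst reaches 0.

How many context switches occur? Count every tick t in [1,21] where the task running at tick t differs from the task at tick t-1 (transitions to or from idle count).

context switches = 3

t=0: ready={C,H} → run C
t=1: ready={C,E,H} → run C
t=2: ready={C,E,H} → run C
t=3: ready={C,E,H} → run C
t=4: ready={C,E,H} → run C
t=5: ready={C,E,H} → run C
t=6: ready={C,E,H} → run C
t=7: ready={E,H} → run E
t=8: ready={E,H} → run E
t=9: ready={E,H} → run E
t=10: ready={E,H} → run E
t=11: ready={E,H} → run E
t=12: ready={E,H} → run E
t=13: ready={E,H} → run E
t=14: ready={E,H} → run E
t=15: ready={H} → run H
t=16: ready={H} → run H
t=17: ready={H} → run H
t=18: ready={H} → run H
t=19: ready={H} → run H
t=20: ready={H} → run H
t=21: (idle)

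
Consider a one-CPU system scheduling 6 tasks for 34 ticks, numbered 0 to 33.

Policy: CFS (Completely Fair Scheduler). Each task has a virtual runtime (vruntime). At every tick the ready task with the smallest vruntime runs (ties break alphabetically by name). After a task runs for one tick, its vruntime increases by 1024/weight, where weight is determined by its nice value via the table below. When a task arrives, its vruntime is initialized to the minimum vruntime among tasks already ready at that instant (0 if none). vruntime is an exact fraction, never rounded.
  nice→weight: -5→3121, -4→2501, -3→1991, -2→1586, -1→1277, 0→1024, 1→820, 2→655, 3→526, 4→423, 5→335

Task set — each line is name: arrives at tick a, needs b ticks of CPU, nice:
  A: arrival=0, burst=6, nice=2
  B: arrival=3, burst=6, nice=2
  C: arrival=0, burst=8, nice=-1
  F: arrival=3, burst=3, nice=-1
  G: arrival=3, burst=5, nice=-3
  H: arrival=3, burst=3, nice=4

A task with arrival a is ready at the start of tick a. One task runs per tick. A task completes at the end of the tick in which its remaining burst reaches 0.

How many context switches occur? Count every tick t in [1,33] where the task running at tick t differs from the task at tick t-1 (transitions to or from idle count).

context switches = 27

t=0: vr[A=0 C=0] → run A
t=1: vr[A=1024/655 C=0] → run C
t=2: vr[A=1024/655 C=1024/1277] → run C
t=3: vr[A=1024/655 B=1024/655 C=2048/1277 F=1024/655 G=1024/655 H=1024/655] → run A
t=4: vr[A=2048/655 B=1024/655 C=2048/1277 F=1024/655 G=1024/655 H=1024/655] → run B
t=5: vr[A=2048/655 B=2048/655 C=2048/1277 F=1024/655 G=1024/655 H=1024/655] → run F
t=6: vr[A=2048/655 B=2048/655 C=2048/1277 F=1978368/836435 G=1024/655 H=1024/655] → run G
t=7: vr[A=2048/655 B=2048/655 C=2048/1277 F=1978368/836435 G=2709504/1304105 H=1024/655] → run H
t=8: vr[A=2048/655 B=2048/655 C=2048/1277 F=1978368/836435 G=2709504/1304105 H=1103872/277065] → run C
t=9: vr[A=2048/655 B=2048/655 C=3072/1277 F=1978368/836435 G=2709504/1304105 H=1103872/277065] → run G
t=10: vr[A=2048/655 B=2048/655 C=3072/1277 F=1978368/836435 G=3380224/1304105 H=1103872/277065] → run F
t=11: vr[A=2048/655 B=2048/655 C=3072/1277 F=2649088/836435 G=3380224/1304105 H=1103872/277065] → run C
t=12: vr[A=2048/655 B=2048/655 C=4096/1277 F=2649088/836435 G=3380224/1304105 H=1103872/277065] → run G
t=13: vr[A=2048/655 B=2048/655 C=4096/1277 F=2649088/836435 G=4050944/1304105 H=1103872/277065] → run G
t=14: vr[A=2048/655 B=2048/655 C=4096/1277 F=2649088/836435 G=4721664/1304105 H=1103872/277065] → run A
t=15: vr[A=3072/655 B=2048/655 C=4096/1277 F=2649088/836435 G=4721664/1304105 H=1103872/277065] → run B
t=16: vr[A=3072/655 B=3072/655 C=4096/1277 F=2649088/836435 G=4721664/1304105 H=1103872/277065] → run F
t=17: vr[A=3072/655 B=3072/655 C=4096/1277 G=4721664/1304105 H=1103872/277065] → run C
t=18: vr[A=3072/655 B=3072/655 C=5120/1277 G=4721664/1304105 H=1103872/277065] → run G
t=19: vr[A=3072/655 B=3072/655 C=5120/1277 H=1103872/277065] → run H
t=20: vr[A=3072/655 B=3072/655 C=5120/1277 H=1774592/277065] → run C
t=21: vr[A=3072/655 B=3072/655 C=6144/1277 H=1774592/277065] → run A
t=22: vr[A=4096/655 B=3072/655 C=6144/1277 H=1774592/277065] → run B
t=23: vr[A=4096/655 B=4096/655 C=6144/1277 H=1774592/277065] → run C
t=24: vr[A=4096/655 B=4096/655 C=7168/1277 H=1774592/277065] → run C
t=25: vr[A=4096/655 B=4096/655 H=1774592/277065] → run A
t=26: vr[A=1024/131 B=4096/655 H=1774592/277065] → run B
t=27: vr[A=1024/131 B=1024/131 H=1774592/277065] → run H
t=28: vr[A=1024/131 B=1024/131] → run A
t=29: vr[B=1024/131] → run B
t=30: vr[B=6144/655] → run B
t=31: (idle)
t=32: (idle)
t=33: (idle)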